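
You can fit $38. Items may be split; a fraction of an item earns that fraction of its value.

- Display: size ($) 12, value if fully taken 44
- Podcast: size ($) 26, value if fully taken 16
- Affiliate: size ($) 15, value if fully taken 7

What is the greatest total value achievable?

60

Sort by value density: Display 44/12≈3.67, Podcast 16/26≈0.615, Affiliate 7/15≈0.467.
All 12 $ of Display fit (value 44) → 26 remain.
Podcast: take in full, 26 $ for value 16 → 0 left.
Total value = 60.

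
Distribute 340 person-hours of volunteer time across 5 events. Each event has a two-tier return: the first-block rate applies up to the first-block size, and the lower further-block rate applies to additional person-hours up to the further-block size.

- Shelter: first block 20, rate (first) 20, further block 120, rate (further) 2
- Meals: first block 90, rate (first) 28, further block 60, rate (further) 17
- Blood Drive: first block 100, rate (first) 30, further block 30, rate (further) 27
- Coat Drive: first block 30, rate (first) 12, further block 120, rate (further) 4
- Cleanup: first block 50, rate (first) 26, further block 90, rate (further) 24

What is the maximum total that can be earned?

9310

Treat each block as its own option and order by rate: Blood Drive/tier1 30 > Meals/tier1 28 > Blood Drive/tier2 27 > Cleanup/tier1 26 > Cleanup/tier2 24 > Shelter/tier1 20 > Meals/tier2 17 > Coat Drive/tier1 12 > Coat Drive/tier2 4 > Shelter/tier2 2.
Fill Blood Drive tier1 block (100 at 30) → 240 left.
Meals/tier1 (28): +90 → 150 left.
Blood Drive/tier2 (27): +30 → 120 left.
Cleanup tier1 at 26: fill all 50 → 70 left.
Cleanup tier2 at 24: only 70 left, fill 70.
Total = 30×100 + 28×90 + 27×30 + 26×50 + 24×70 = 9310.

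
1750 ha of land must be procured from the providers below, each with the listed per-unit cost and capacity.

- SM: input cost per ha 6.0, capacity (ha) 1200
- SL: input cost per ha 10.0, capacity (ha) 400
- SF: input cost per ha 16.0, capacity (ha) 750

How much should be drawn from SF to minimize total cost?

Fill from the cheapest provider first.
Take 1200 from SM at 6.0 → need 550 more.
SL at 10.0: take all 400 ha → 150 still needed.
Take 150 from SF at 16.0 to finish.

150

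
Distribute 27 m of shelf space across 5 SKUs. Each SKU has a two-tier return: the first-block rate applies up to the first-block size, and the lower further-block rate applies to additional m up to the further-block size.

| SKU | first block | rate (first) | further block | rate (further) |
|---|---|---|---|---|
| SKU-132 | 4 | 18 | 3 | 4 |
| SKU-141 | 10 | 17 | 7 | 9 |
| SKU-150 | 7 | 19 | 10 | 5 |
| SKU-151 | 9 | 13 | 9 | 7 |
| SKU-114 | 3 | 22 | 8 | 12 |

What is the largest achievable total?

Order all 10 blocks by rate: SKU-114/first 22 > SKU-150/first 19 > SKU-132/first 18 > SKU-141/first 17 > SKU-151/first 13 > SKU-114/second 12 > SKU-141/second 9 > SKU-151/second 7 > SKU-150/second 5 > SKU-132/second 4.
SKU-114/first (22): +3 → 24 left.
Fill SKU-150 first block (7 at 19) → 17 left.
SKU-132/first (18): +4 → 13 left.
SKU-141/first (17): +10 → 3 left.
SKU-151 first at 13: only 3 left, fill 3.
Total = 22×3 + 19×7 + 18×4 + 17×10 + 13×3 = 480.

480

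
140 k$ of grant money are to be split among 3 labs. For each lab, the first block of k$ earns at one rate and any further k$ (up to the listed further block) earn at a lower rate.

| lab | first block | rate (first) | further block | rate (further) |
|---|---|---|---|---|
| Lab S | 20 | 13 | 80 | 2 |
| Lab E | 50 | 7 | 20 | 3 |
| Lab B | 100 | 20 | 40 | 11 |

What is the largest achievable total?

2480

Rank every tier by rate: Lab B/first 20 > Lab S/first 13 > Lab B/second 11 > Lab E/first 7 > Lab E/second 3 > Lab S/second 2.
Lab B/first (20): +100 → 40 left.
Fill Lab S first block (20 at 13) → 20 left.
Lab B second at 11: only 20 left, fill 20.
Total = 20×100 + 13×20 + 11×20 = 2480.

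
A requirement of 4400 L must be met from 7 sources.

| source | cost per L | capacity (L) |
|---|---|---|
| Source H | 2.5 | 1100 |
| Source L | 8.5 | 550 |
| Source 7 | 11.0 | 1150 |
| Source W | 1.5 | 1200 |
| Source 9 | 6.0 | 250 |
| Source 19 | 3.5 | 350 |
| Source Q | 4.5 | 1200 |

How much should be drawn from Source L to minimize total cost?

300

Fill from the cheapest source first.
Take 1200 from Source W at 1.5 → need 3200 more.
Source H (2.5): use full 1100 → 2100 L to go.
Source 19 at 3.5: take all 350 L → 1750 still needed.
Source Q (4.5): use full 1200 → 550 L to go.
Source 9 (6.0): use full 250 → 300 L to go.
Source L (8.5): take the remaining 300 → done.
Source 7: unused.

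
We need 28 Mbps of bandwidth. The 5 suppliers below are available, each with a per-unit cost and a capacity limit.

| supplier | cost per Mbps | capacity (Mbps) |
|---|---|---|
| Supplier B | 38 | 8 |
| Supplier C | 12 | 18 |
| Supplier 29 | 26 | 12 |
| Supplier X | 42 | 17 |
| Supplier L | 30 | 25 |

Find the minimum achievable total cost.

476

Cheapest first:
Supplier C at 12: take all 18 Mbps → 10 still needed.
Supplier 29 at 26: take 10 of its 12 → requirement met.
Supplier L, Supplier B, Supplier X: unused.
Cost = 18×12 + 10×26 = 476.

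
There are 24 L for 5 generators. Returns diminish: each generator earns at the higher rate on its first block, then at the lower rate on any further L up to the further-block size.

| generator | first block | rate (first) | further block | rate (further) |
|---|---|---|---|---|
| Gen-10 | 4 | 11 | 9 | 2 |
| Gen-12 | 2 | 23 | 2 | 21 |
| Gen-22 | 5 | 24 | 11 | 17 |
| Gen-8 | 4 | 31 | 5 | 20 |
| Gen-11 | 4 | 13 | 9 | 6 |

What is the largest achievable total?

534

Order all 10 blocks by rate: Gen-8/first 31 > Gen-22/first 24 > Gen-12/first 23 > Gen-12/second 21 > Gen-8/second 20 > Gen-22/second 17 > Gen-11/first 13 > Gen-10/first 11 > Gen-11/second 6 > Gen-10/second 2.
Fill Gen-8 first block (4 at 31) ; 20 left.
Gen-22/first (24): +5 ; 15 left.
Gen-12/first (23): +2 ; 13 left.
Fill Gen-12 second block (2 at 21) ; 11 left.
Fill Gen-8 second block (5 at 20) ; 6 left.
Gen-22/second: +6 of 11 at 17; pool empty.
Total = 31×4 + 24×5 + 23×2 + 21×2 + 20×5 + 17×6 = 534.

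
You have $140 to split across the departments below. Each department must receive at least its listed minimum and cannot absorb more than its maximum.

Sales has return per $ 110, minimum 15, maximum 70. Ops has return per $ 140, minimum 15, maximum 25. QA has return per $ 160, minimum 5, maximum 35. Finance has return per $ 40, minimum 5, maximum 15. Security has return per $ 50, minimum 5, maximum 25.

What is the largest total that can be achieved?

Meeting every minimum uses 15+15+5+5+5 = 45 $, leaving 95.
Rank by return per $: QA 160 > Ops 140 > Sales 110 > Security 50 > Finance 40.
QA takes 30 more to reach its cap of 35 — 65 left.
Ops: +10 to 25 (cap) — 55 left.
Sales takes 55 more to reach its cap of 70 — 0 left.
Total = 110×70 + 140×25 + 160×35 + 40×5 + 50×5 = 17250.

17250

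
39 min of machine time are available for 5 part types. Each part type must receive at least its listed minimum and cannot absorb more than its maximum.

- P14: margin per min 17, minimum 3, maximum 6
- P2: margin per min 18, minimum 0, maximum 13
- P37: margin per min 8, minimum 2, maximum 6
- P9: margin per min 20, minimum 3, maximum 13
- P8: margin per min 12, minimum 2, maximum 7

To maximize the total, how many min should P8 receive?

5

Meeting every minimum uses 3+0+2+3+2 = 10 min, leaving 29.
Highest margin per min first: P9 20 > P2 18 > P14 17 > P8 12 > P37 8.
P9: +10 to 13 (cap) → 19 left.
P2: +13 to 13 (cap) → 6 left.
P14 takes 3 more to reach its cap of 6 → 3 left.
Only 3 left; P8 takes them to reach 5.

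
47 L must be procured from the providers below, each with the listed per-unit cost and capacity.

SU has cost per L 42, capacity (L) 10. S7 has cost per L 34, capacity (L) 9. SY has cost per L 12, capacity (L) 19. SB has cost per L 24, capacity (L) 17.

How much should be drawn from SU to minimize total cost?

2

Fill from the cheapest provider first.
Take 19 from SY at 12 ; need 28 more.
SB (24): use full 17 ; 11 L to go.
S7 at 34: take all 9 L ; 2 still needed.
Take 2 from SU at 42 to finish.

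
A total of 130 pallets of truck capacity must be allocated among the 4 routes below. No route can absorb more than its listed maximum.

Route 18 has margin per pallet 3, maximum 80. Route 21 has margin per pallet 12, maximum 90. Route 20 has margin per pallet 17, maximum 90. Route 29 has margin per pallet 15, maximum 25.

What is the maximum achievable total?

Rank by margin per pallet: Route 20 17 > Route 29 15 > Route 21 12 > Route 18 3.
Give Route 20 90 to hit its cap of 90 → 40 left.
Route 29: +25 to 25 (cap) → 15 left.
Only 15 left; Route 21 takes them to reach 15.
Total = 12×15 + 17×90 + 15×25 = 2085.

2085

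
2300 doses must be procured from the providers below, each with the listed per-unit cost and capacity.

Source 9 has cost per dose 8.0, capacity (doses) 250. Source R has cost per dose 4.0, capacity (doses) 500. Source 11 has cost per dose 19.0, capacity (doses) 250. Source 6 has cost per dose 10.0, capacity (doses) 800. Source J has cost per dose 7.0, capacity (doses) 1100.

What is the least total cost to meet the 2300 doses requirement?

16200

Use providers in increasing cost order.
Source R at 4.0: take all 500 doses — 1800 still needed.
Source J (7.0): use full 1100 — 700 doses to go.
Source 9 (8.0): use full 250 — 450 doses to go.
Source 6 (10.0): take the remaining 450 — done.
Source 11: unused.
Cost = 500×4.0 + 1100×7.0 + 250×8.0 + 450×10.0 = 16200.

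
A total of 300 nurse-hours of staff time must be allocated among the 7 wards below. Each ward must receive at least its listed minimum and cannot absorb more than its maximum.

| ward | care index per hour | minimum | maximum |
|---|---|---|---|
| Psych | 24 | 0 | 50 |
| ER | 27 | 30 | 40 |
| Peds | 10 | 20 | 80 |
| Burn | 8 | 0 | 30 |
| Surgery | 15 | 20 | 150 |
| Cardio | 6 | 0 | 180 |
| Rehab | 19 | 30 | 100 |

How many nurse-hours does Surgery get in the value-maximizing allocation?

Meeting every minimum uses 0+30+20+0+20+0+30 = 100 nurse-hours, leaving 200.
Rank by care index per hour: ER 27 > Psych 24 > Rehab 19 > Surgery 15 > Peds 10 > Burn 8 > Cardio 6.
ER takes 10 more to reach its cap of 40 ; 190 left.
Psych takes 50 more to reach its cap of 50 ; 140 left.
Rehab takes 70 more to reach its cap of 100 ; 70 left.
Surgery: +70 (room for 130) → 90. Pool exhausted.

90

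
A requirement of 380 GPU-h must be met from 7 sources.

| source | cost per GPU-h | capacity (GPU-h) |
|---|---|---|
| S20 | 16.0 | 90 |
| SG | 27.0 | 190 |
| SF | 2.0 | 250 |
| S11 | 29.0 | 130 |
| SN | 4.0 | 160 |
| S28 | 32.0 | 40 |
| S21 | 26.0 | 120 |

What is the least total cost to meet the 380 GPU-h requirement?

Fill from the cheapest source first.
SF at 2.0: take all 250 GPU-h — 130 still needed.
Take 130 from SN at 4.0 to finish.
S20, S21, SG, S11, S28: unused.
Cost = 250×2.0 + 130×4.0 = 1020.

1020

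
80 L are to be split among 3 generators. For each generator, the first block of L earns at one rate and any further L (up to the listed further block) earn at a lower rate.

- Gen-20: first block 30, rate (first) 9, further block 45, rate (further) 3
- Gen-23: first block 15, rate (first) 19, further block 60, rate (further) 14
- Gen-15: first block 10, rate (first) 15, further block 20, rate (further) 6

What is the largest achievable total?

Order all 6 blocks by rate: Gen-23/T1 19 > Gen-15/T1 15 > Gen-23/T2 14 > Gen-20/T1 9 > Gen-15/T2 6 > Gen-20/T2 3.
Gen-23/T1 (19): +15 → 65 left.
Fill Gen-15 T1 block (10 at 15) → 55 left.
Gen-23 T2 at 14: only 55 left, fill 55.
Total = 19×15 + 15×10 + 14×55 = 1205.

1205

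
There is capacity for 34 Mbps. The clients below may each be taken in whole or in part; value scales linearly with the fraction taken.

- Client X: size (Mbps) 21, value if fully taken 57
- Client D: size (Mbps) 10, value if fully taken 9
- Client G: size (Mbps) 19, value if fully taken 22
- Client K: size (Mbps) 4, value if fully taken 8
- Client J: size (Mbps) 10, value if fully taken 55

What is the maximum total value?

118

Sort by value density: Client J 55/10≈5.5, Client X 57/21≈2.71, Client K 8/4≈2, Client G 22/19≈1.16, Client D 9/10≈0.9.
Client J: take in full, 10 Mbps for value 55 ; 24 left.
All 21 Mbps of Client X fit (value 57) ; 3 remain.
3 Mbps left: a 3/4 share of Client K gives 8×3/4 = 6.
Total value = 118.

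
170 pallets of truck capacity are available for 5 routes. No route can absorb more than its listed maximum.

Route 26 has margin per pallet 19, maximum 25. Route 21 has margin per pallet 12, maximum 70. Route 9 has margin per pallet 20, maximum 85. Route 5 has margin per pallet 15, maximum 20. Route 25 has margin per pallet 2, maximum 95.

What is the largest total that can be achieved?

2955

Rank by margin per pallet: Route 9 20 > Route 26 19 > Route 5 15 > Route 21 12 > Route 25 2.
Route 9: +85 to 85 (cap) ; 85 left.
Give Route 26 25 to hit its cap of 25 ; 60 left.
Give Route 5 20 to hit its cap of 20 ; 40 left.
Route 21 has room for 70 but only 40 remain, so it gets 40.
Total = 19×25 + 12×40 + 20×85 + 15×20 = 2955.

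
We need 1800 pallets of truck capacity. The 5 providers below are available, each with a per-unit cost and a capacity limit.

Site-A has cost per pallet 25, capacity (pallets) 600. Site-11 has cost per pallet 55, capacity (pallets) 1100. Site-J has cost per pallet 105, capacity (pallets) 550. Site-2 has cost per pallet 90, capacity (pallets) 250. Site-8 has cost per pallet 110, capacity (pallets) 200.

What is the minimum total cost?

Use providers in increasing cost order.
Site-A at 25: take all 600 pallets → 1200 still needed.
Site-11 (55): use full 1100 → 100 pallets to go.
Site-2 at 90: take 100 of its 250 → requirement met.
Site-J, Site-8: unused.
Cost = 600×25 + 1100×55 + 100×90 = 84500.

84500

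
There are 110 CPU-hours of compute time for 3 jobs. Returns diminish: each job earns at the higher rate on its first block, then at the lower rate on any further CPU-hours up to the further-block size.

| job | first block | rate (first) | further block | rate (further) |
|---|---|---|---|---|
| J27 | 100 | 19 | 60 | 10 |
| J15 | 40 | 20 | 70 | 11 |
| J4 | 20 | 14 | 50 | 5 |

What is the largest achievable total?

Treat each block as its own option and order by rate: J15/T1 20 > J27/T1 19 > J4/T1 14 > J15/T2 11 > J27/T2 10 > J4/T2 5.
Fill J15 T1 block (40 at 20) — 70 left.
J27 T1 at 19: only 70 left, fill 70.
Total = 20×40 + 19×70 = 2130.

2130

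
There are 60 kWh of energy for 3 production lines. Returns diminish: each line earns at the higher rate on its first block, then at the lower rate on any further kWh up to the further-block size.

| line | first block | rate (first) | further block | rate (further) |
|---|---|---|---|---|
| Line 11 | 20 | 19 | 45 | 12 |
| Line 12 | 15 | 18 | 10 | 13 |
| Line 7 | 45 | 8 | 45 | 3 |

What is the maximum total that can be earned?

960

Treat each block as its own option and order by rate: Line 11/first 19 > Line 12/first 18 > Line 12/second 13 > Line 11/second 12 > Line 7/first 8 > Line 7/second 3.
Line 11/first (19): +20 → 40 left.
Fill Line 12 first block (15 at 18) → 25 left.
Line 12/second (13): +10 → 15 left.
Line 11/second: +15 of 45 at 12; pool empty.
Total = 19×20 + 18×15 + 13×10 + 12×15 = 960.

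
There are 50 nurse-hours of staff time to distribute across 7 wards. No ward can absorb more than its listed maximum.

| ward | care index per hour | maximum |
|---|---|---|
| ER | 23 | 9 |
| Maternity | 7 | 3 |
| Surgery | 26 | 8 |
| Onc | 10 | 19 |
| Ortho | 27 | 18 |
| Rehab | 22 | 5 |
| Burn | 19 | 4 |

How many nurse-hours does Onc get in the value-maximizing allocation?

Highest care index per hour first: Ortho 27 > Surgery 26 > ER 23 > Rehab 22 > Burn 19 > Onc 10 > Maternity 7.
Ortho: +18 to 18 (cap) ; 32 left.
Surgery: +8 to 8 (cap) ; 24 left.
ER: +9 to 9 (cap) ; 15 left.
Rehab: +5 to 5 (cap) ; 10 left.
Give Burn 4 to hit its cap of 4 ; 6 left.
Only 6 left; Onc takes them to reach 6.

6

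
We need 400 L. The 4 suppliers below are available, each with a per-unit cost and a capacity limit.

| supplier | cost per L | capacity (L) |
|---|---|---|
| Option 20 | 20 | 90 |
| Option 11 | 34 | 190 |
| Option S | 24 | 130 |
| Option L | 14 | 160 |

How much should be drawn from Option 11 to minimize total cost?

Fill from the cheapest supplier first.
Take 160 from Option L at 14 → need 240 more.
Option 20 (20): use full 90 → 150 L to go.
Take 130 from Option S at 24 → need 20 more.
Take 20 from Option 11 at 34 to finish.

20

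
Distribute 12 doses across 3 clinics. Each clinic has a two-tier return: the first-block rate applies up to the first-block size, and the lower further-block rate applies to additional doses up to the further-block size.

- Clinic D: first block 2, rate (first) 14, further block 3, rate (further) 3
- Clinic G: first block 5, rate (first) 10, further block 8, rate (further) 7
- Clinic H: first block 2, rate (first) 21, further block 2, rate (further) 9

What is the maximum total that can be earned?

145

Order all 6 blocks by rate: Clinic H/tier1 21 > Clinic D/tier1 14 > Clinic G/tier1 10 > Clinic H/tier2 9 > Clinic G/tier2 7 > Clinic D/tier2 3.
Fill Clinic H tier1 block (2 at 21) ; 10 left.
Clinic D tier1 at 14: fill all 2 ; 8 left.
Clinic G tier1 at 10: fill all 5 ; 3 left.
Clinic H/tier2 (9): +2 ; 1 left.
1 remain; put them into Clinic G tier2 at 7.
Total = 21×2 + 14×2 + 10×5 + 9×2 + 7×1 = 145.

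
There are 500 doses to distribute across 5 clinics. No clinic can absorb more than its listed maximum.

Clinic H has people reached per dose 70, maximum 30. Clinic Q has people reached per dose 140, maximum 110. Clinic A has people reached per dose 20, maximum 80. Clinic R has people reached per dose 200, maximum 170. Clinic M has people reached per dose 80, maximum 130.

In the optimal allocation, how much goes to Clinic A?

60

Rank by people reached per dose: Clinic R 200 > Clinic Q 140 > Clinic M 80 > Clinic H 70 > Clinic A 20.
Give Clinic R 170 to hit its cap of 170 ; 330 left.
Clinic Q takes 110 to reach its cap of 110 ; 220 left.
Give Clinic M 130 to hit its cap of 130 ; 90 left.
Clinic H takes 30 to reach its cap of 30 ; 60 left.
Clinic A has room for 80 but only 60 remain, so it gets 60.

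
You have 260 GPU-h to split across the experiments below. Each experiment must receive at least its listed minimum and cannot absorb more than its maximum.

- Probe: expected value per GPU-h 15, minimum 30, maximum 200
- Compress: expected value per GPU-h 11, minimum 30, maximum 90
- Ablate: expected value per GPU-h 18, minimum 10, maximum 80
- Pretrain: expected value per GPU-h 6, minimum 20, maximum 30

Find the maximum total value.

Meeting every minimum uses 30+30+10+20 = 90 GPU-h, leaving 170.
Highest expected value per GPU-h first: Ablate 18 > Probe 15 > Compress 11 > Pretrain 6.
Ablate takes 70 more to reach its cap of 80 — 100 left.
Probe: +100 (room for 170) → 130. Pool exhausted.
Total = 15×130 + 11×30 + 18×80 + 6×20 = 3840.

3840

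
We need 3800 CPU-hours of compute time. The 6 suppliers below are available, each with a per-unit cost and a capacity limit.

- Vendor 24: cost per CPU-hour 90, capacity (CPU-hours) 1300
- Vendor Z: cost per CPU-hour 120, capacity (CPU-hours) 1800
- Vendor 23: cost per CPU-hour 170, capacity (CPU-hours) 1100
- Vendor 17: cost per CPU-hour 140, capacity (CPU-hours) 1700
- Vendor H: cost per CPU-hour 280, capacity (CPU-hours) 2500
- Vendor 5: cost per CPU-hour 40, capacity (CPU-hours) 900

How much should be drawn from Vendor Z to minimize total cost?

Fill from the cheapest supplier first.
Vendor 5 (40): use full 900 → 2900 CPU-hours to go.
Take 1300 from Vendor 24 at 90 → need 1600 more.
Vendor Z (120): take the remaining 1600 → done.
Vendor 17, Vendor 23, Vendor H: unused.

1600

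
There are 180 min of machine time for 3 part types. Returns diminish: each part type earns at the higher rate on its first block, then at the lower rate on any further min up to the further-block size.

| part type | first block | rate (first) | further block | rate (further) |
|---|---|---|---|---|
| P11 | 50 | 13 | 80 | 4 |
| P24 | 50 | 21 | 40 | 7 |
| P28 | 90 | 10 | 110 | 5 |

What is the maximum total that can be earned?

Order all 6 blocks by rate: P24/tier1 21 > P11/tier1 13 > P28/tier1 10 > P24/tier2 7 > P28/tier2 5 > P11/tier2 4.
P24/tier1 (21): +50 — 130 left.
Fill P11 tier1 block (50 at 13) — 80 left.
P28/tier1: +80 of 90 at 10; pool empty.
Total = 21×50 + 13×50 + 10×80 = 2500.

2500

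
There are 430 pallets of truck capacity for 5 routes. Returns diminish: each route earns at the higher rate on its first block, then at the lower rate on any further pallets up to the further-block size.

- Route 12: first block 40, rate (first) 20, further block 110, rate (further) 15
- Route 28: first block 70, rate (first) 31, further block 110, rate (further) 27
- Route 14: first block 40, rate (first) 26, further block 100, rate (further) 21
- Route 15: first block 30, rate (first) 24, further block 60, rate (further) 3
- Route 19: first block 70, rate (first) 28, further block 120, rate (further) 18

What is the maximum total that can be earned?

11160

Treat each block as its own option and order by rate: Route 28/tier1 31 > Route 19/tier1 28 > Route 28/tier2 27 > Route 14/tier1 26 > Route 15/tier1 24 > Route 14/tier2 21 > Route 12/tier1 20 > Route 19/tier2 18 > Route 12/tier2 15 > Route 15/tier2 3.
Fill Route 28 tier1 block (70 at 31) → 360 left.
Fill Route 19 tier1 block (70 at 28) → 290 left.
Route 28/tier2 (27): +110 → 180 left.
Route 14/tier1 (26): +40 → 140 left.
Route 15 tier1 at 24: fill all 30 → 110 left.
Route 14 tier2 at 21: fill all 100 → 10 left.
10 remain; put them into Route 12 tier1 at 20.
Total = 31×70 + 28×70 + 27×110 + 26×40 + 24×30 + 21×100 + 20×10 = 11160.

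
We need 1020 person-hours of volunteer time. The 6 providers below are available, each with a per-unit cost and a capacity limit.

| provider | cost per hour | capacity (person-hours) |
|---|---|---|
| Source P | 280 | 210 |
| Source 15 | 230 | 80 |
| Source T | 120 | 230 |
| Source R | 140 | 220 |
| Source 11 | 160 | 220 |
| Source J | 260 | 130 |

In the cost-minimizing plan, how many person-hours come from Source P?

Cheapest first:
Source T at 120: take all 230 person-hours — 790 still needed.
Source R (140): use full 220 — 570 person-hours to go.
Source 11 (160): use full 220 — 350 person-hours to go.
Source 15 at 230: take all 80 person-hours — 270 still needed.
Take 130 from Source J at 260 — need 140 more.
Take 140 from Source P at 280 to finish.

140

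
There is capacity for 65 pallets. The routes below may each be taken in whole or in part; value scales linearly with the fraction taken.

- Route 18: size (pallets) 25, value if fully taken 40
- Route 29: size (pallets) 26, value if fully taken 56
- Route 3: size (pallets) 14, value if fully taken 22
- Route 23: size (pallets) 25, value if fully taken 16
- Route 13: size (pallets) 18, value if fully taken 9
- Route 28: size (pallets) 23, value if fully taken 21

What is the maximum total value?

Sort by value density: Route 29 56/26≈2.15, Route 18 40/25≈1.6, Route 3 22/14≈1.57, Route 28 21/23≈0.913, Route 23 16/25≈0.64, Route 13 9/18≈0.5.
Take all of Route 29 (26 pallets, value 56) → 39 pallets left.
All 25 pallets of Route 18 fit (value 40) → 14 remain.
Take all of Route 3 (14 pallets, value 22) → 0 pallets left.
Total value = 118.

118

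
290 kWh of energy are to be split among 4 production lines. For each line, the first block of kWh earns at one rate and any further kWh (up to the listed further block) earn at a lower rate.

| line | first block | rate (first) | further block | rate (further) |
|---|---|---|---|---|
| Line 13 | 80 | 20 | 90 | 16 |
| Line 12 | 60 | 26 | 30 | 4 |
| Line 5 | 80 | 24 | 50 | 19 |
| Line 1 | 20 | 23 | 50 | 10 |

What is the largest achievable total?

6490

Order all 8 blocks by rate: Line 12/T1 26 > Line 5/T1 24 > Line 1/T1 23 > Line 13/T1 20 > Line 5/T2 19 > Line 13/T2 16 > Line 1/T2 10 > Line 12/T2 4.
Fill Line 12 T1 block (60 at 26) ; 230 left.
Line 5/T1 (24): +80 ; 150 left.
Line 1/T1 (23): +20 ; 130 left.
Fill Line 13 T1 block (80 at 20) ; 50 left.
Line 5 T2 at 19: fill all 50 ; 0 left.
Total = 26×60 + 24×80 + 23×20 + 20×80 + 19×50 = 6490.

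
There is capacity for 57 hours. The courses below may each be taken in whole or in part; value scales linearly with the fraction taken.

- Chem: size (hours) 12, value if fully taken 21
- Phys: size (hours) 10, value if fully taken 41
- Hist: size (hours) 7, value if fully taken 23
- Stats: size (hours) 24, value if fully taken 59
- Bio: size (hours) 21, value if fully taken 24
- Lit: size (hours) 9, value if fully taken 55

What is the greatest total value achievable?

190.25

Best value per unit of size first: Lit 55/9≈6.11, Phys 41/10≈4.1, Hist 23/7≈3.29, Stats 59/24≈2.46, Chem 21/12≈1.75, Bio 24/21≈1.14.
Lit: take in full, 9 hours for value 55 → 48 left.
All 10 hours of Phys fit (value 41) → 38 remain.
Hist: take in full, 7 hours for value 23 → 31 left.
Stats: take in full, 24 hours for value 59 → 7 left.
Only 7 hours remain; take 7/12 of Chem for value 21×7/12 = 12.25.
Total value = 190.25.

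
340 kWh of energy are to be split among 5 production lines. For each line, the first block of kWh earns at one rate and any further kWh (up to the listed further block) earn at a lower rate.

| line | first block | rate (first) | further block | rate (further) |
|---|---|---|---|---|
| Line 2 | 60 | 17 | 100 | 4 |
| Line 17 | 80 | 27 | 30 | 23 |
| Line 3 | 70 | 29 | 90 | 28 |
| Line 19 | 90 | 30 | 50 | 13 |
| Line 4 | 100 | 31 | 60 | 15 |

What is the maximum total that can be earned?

10070

Order all 10 blocks by rate: Line 4/tier1 31 > Line 19/tier1 30 > Line 3/tier1 29 > Line 3/tier2 28 > Line 17/tier1 27 > Line 17/tier2 23 > Line 2/tier1 17 > Line 4/tier2 15 > Line 19/tier2 13 > Line 2/tier2 4.
Fill Line 4 tier1 block (100 at 31) → 240 left.
Line 19 tier1 at 30: fill all 90 → 150 left.
Fill Line 3 tier1 block (70 at 29) → 80 left.
Line 3 tier2 at 28: only 80 left, fill 80.
Total = 31×100 + 30×90 + 29×70 + 28×80 = 10070.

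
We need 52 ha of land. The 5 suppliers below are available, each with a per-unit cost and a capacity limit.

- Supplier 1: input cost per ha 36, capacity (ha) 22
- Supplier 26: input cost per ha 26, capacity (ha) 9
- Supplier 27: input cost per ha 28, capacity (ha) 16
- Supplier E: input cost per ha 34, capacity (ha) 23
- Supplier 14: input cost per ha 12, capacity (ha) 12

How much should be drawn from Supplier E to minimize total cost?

15

Use suppliers in increasing cost order.
Supplier 14 at 12: take all 12 ha → 40 still needed.
Supplier 26 at 26: take all 9 ha → 31 still needed.
Take 16 from Supplier 27 at 28 → need 15 more.
Supplier E at 34: take 15 of its 23 → requirement met.
Supplier 1: unused.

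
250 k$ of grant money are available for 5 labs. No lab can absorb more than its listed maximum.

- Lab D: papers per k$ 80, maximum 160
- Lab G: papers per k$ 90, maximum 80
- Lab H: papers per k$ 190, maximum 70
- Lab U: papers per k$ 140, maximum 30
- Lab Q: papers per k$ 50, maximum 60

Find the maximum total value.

Rank by papers per k$: Lab H 190 > Lab U 140 > Lab G 90 > Lab D 80 > Lab Q 50.
Lab H takes 70 to reach its cap of 70 ; 180 left.
Lab U takes 30 to reach its cap of 30 ; 150 left.
Lab G: +80 to 80 (cap) ; 70 left.
Lab D: +70 (room for 160) → 70. Pool exhausted.
Total = 80×70 + 90×80 + 190×70 + 140×30 = 30300.

30300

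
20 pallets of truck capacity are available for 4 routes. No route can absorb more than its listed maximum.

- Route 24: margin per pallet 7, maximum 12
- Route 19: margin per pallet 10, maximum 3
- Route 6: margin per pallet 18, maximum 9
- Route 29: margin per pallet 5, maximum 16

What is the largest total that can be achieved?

Highest margin per pallet first: Route 6 18 > Route 19 10 > Route 24 7 > Route 29 5.
Route 6: +9 to 9 (cap) ; 11 left.
Give Route 19 3 to hit its cap of 3 ; 8 left.
Only 8 left; Route 24 takes them to reach 8.
Total = 7×8 + 10×3 + 18×9 = 248.

248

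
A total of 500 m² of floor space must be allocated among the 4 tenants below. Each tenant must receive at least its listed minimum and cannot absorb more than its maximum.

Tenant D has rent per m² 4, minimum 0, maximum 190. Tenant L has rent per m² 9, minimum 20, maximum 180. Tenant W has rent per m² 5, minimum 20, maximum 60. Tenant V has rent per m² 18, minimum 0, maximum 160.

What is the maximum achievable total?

5200

Meeting every minimum uses 0+20+20+0 = 40 m², leaving 460.
Highest rent per m² first: Tenant V 18 > Tenant L 9 > Tenant W 5 > Tenant D 4.
Tenant V: +160 to 160 (cap) — 300 left.
Tenant L: +160 to 180 (cap) — 140 left.
Give Tenant W 40 more to hit its cap of 60 — 100 left.
Tenant D: +100 (room for 190) → 100. Pool exhausted.
Total = 4×100 + 9×180 + 5×60 + 18×160 = 5200.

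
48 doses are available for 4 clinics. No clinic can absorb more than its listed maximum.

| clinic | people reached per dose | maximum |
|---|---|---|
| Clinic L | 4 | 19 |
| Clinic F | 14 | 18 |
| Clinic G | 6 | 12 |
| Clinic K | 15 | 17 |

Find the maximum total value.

583

Highest people reached per dose first: Clinic K 15 > Clinic F 14 > Clinic G 6 > Clinic L 4.
Clinic K takes 17 to reach its cap of 17 — 31 left.
Clinic F: +18 to 18 (cap) — 13 left.
Clinic G takes 12 to reach its cap of 12 — 1 left.
Clinic L: +1 (room for 19) → 1. Pool exhausted.
Total = 4×1 + 14×18 + 6×12 + 15×17 = 583.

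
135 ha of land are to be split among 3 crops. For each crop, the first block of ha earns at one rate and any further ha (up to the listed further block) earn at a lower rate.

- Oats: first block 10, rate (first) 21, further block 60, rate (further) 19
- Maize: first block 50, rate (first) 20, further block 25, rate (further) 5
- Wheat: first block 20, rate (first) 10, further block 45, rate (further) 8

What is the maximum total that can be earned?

2500

Treat each block as its own option and order by rate: Oats/first 21 > Maize/first 20 > Oats/second 19 > Wheat/first 10 > Wheat/second 8 > Maize/second 5.
Oats first at 21: fill all 10 ; 125 left.
Fill Maize first block (50 at 20) ; 75 left.
Fill Oats second block (60 at 19) ; 15 left.
Wheat/first: +15 of 20 at 10; pool empty.
Total = 21×10 + 20×50 + 19×60 + 10×15 = 2500.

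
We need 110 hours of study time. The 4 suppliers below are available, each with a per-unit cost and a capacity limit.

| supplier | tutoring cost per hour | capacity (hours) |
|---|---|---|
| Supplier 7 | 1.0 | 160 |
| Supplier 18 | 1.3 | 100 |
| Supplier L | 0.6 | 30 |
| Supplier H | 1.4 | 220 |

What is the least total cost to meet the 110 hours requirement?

Fill from the cheapest supplier first.
Take 30 from Supplier L at 0.6 ; need 80 more.
Supplier 7 at 1.0: take 80 of its 160 ; requirement met.
Supplier 18, Supplier H: unused.
Cost = 30×0.6 + 80×1.0 = 98.

98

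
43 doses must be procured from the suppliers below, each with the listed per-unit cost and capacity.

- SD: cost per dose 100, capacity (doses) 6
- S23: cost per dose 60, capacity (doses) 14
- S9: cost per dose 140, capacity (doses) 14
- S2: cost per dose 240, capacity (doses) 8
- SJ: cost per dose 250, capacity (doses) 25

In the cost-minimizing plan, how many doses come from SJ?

1

Cheapest first:
Take 14 from S23 at 60 → need 29 more.
Take 6 from SD at 100 → need 23 more.
S9 (140): use full 14 → 9 doses to go.
Take 8 from S2 at 240 → need 1 more.
SJ at 250: take 1 of its 25 → requirement met.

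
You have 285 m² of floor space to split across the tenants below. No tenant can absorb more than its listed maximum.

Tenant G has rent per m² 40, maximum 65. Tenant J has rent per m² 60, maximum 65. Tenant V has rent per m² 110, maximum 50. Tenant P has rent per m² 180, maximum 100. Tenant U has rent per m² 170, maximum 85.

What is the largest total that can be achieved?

Highest rent per m² first: Tenant P 180 > Tenant U 170 > Tenant V 110 > Tenant J 60 > Tenant G 40.
Give Tenant P 100 to hit its cap of 100 → 185 left.
Tenant U takes 85 to reach its cap of 85 → 100 left.
Tenant V: +50 to 50 (cap) → 50 left.
Tenant J has room for 65 but only 50 remain, so it gets 50.
Total = 60×50 + 110×50 + 180×100 + 170×85 = 40950.

40950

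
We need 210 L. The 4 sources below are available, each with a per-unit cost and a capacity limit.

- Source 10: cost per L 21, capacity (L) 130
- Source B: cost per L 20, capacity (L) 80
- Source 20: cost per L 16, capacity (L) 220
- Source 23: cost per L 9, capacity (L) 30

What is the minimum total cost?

3150

Use sources in increasing cost order.
Take 30 from Source 23 at 9 ; need 180 more.
Source 20 (16): take the remaining 180 ; done.
Source B, Source 10: unused.
Cost = 30×9 + 180×16 = 3150.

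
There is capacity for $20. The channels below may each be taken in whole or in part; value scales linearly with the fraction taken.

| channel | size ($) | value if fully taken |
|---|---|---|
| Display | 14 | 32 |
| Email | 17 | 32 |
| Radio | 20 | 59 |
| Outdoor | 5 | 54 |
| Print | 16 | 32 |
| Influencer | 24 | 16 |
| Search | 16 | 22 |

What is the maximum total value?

98.25

Best value per unit of size first: Outdoor 54/5≈10.8, Radio 59/20≈2.95, Display 32/14≈2.29, Print 32/16≈2, Email 32/17≈1.88, Search 22/16≈1.38, Influencer 16/24≈0.667.
Take all of Outdoor (5 $, value 54) — 15 $ left.
15 $ left: a 15/20 share of Radio gives 59×15/20 = 44.25.
Total value = 98.25.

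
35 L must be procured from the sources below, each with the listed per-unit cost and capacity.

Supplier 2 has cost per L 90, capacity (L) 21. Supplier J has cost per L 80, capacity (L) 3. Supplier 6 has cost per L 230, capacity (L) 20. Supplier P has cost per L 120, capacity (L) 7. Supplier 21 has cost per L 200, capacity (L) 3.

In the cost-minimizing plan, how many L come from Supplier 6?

Cheapest first:
Supplier J at 80: take all 3 L — 32 still needed.
Supplier 2 (90): use full 21 — 11 L to go.
Supplier P (120): use full 7 — 4 L to go.
Take 3 from Supplier 21 at 200 — need 1 more.
Take 1 from Supplier 6 at 230 to finish.

1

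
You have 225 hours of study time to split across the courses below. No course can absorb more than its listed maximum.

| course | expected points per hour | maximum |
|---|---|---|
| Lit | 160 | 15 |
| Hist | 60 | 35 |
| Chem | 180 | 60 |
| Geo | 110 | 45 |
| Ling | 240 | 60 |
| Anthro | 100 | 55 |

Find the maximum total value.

37050

Highest expected points per hour first: Ling 240 > Chem 180 > Lit 160 > Geo 110 > Anthro 100 > Hist 60.
Give Ling 60 to hit its cap of 60 ; 165 left.
Chem: +60 to 60 (cap) ; 105 left.
Give Lit 15 to hit its cap of 15 ; 90 left.
Geo takes 45 to reach its cap of 45 ; 45 left.
Anthro: +45 (room for 55) → 45. Pool exhausted.
Total = 160×15 + 180×60 + 110×45 + 240×60 + 100×45 = 37050.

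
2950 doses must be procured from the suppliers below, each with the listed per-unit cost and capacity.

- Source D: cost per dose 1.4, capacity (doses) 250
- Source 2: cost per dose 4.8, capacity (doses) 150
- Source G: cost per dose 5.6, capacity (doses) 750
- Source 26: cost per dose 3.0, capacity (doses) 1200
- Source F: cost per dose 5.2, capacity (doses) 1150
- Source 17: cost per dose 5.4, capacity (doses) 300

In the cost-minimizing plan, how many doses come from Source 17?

200

Cheapest first:
Source D at 1.4: take all 250 doses ; 2700 still needed.
Source 26 at 3.0: take all 1200 doses ; 1500 still needed.
Source 2 (4.8): use full 150 ; 1350 doses to go.
Source F (5.2): use full 1150 ; 200 doses to go.
Source 17 at 5.4: take 200 of its 300 ; requirement met.
Source G: unused.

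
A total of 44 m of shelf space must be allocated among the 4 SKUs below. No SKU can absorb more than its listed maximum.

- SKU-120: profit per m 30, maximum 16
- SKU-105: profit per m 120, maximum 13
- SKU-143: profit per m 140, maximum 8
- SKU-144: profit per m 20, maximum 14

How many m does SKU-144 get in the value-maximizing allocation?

Order the SKUs by profit per m: SKU-143 140 > SKU-105 120 > SKU-120 30 > SKU-144 20.
SKU-143: +8 to 8 (cap) — 36 left.
SKU-105: +13 to 13 (cap) — 23 left.
Give SKU-120 16 to hit its cap of 16 — 7 left.
Only 7 left; SKU-144 takes them to reach 7.

7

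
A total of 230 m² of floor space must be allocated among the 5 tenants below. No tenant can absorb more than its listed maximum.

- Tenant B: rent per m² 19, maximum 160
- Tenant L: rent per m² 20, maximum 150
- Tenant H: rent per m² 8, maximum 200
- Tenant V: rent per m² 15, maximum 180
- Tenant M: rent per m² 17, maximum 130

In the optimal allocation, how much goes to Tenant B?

80

Rank by rent per m²: Tenant L 20 > Tenant B 19 > Tenant M 17 > Tenant V 15 > Tenant H 8.
Give Tenant L 150 to hit its cap of 150 → 80 left.
Tenant B: +80 (room for 160) → 80. Pool exhausted.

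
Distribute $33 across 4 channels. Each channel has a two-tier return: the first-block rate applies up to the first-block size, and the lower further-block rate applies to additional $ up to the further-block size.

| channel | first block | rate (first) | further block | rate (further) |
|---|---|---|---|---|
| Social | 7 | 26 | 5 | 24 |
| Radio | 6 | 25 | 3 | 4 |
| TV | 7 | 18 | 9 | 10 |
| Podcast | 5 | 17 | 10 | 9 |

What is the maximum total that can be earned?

693

Treat each block as its own option and order by rate: Social/first 26 > Radio/first 25 > Social/second 24 > TV/first 18 > Podcast/first 17 > TV/second 10 > Podcast/second 9 > Radio/second 4.
Social first at 26: fill all 7 → 26 left.
Radio first at 25: fill all 6 → 20 left.
Social/second (24): +5 → 15 left.
TV first at 18: fill all 7 → 8 left.
Podcast/first (17): +5 → 3 left.
TV second at 10: only 3 left, fill 3.
Total = 26×7 + 25×6 + 24×5 + 18×7 + 17×5 + 10×3 = 693.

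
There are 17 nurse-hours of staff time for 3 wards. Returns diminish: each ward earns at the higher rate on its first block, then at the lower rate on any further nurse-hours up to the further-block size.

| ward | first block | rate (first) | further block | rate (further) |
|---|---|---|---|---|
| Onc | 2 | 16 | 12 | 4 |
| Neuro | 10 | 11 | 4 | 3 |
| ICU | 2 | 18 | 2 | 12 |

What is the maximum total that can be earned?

206

Rank every tier by rate: ICU/T1 18 > Onc/T1 16 > ICU/T2 12 > Neuro/T1 11 > Onc/T2 4 > Neuro/T2 3.
ICU/T1 (18): +2 → 15 left.
Onc/T1 (16): +2 → 13 left.
Fill ICU T2 block (2 at 12) → 11 left.
Neuro/T1 (11): +10 → 1 left.
Onc/T2: +1 of 12 at 4; pool empty.
Total = 18×2 + 16×2 + 12×2 + 11×10 + 4×1 = 206.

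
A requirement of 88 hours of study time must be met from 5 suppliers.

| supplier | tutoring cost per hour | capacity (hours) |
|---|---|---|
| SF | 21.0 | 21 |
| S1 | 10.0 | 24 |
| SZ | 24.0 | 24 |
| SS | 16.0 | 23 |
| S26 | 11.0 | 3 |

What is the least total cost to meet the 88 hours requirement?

1490

Cheapest first:
S1 (10.0): use full 24 ; 64 hours to go.
Take 3 from S26 at 11.0 ; need 61 more.
SS at 16.0: take all 23 hours ; 38 still needed.
Take 21 from SF at 21.0 ; need 17 more.
Take 17 from SZ at 24.0 to finish.
Cost = 24×10.0 + 3×11.0 + 23×16.0 + 21×21.0 + 17×24.0 = 1490.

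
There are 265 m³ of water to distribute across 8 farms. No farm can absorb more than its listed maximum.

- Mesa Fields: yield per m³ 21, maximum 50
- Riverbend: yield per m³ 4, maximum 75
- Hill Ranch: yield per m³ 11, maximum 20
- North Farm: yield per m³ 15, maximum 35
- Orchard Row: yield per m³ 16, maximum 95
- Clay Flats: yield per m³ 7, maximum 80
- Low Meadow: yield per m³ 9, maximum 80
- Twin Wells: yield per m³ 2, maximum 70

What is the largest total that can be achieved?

3900

Order the farms by yield per m³: Mesa Fields 21 > Orchard Row 16 > North Farm 15 > Hill Ranch 11 > Low Meadow 9 > Clay Flats 7 > Riverbend 4 > Twin Wells 2.
Mesa Fields: +50 to 50 (cap) — 215 left.
Orchard Row: +95 to 95 (cap) — 120 left.
North Farm takes 35 to reach its cap of 35 — 85 left.
Give Hill Ranch 20 to hit its cap of 20 — 65 left.
Only 65 left; Low Meadow takes them to reach 65.
Total = 21×50 + 11×20 + 15×35 + 16×95 + 9×65 = 3900.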